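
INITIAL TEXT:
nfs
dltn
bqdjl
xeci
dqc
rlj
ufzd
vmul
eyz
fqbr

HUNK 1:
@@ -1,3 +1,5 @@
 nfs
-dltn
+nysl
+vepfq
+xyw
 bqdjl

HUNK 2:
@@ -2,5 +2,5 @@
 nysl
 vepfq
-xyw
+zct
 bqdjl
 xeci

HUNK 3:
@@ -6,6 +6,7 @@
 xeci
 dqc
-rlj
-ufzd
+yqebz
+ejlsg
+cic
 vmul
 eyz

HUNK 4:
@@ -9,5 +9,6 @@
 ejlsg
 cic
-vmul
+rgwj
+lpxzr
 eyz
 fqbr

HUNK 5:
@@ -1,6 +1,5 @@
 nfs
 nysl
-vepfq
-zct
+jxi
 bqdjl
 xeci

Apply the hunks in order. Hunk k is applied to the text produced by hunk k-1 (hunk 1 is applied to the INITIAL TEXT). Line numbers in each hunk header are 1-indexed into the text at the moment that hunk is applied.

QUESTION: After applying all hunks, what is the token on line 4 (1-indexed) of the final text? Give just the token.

Answer: bqdjl

Derivation:
Hunk 1: at line 1 remove [dltn] add [nysl,vepfq,xyw] -> 12 lines: nfs nysl vepfq xyw bqdjl xeci dqc rlj ufzd vmul eyz fqbr
Hunk 2: at line 2 remove [xyw] add [zct] -> 12 lines: nfs nysl vepfq zct bqdjl xeci dqc rlj ufzd vmul eyz fqbr
Hunk 3: at line 6 remove [rlj,ufzd] add [yqebz,ejlsg,cic] -> 13 lines: nfs nysl vepfq zct bqdjl xeci dqc yqebz ejlsg cic vmul eyz fqbr
Hunk 4: at line 9 remove [vmul] add [rgwj,lpxzr] -> 14 lines: nfs nysl vepfq zct bqdjl xeci dqc yqebz ejlsg cic rgwj lpxzr eyz fqbr
Hunk 5: at line 1 remove [vepfq,zct] add [jxi] -> 13 lines: nfs nysl jxi bqdjl xeci dqc yqebz ejlsg cic rgwj lpxzr eyz fqbr
Final line 4: bqdjl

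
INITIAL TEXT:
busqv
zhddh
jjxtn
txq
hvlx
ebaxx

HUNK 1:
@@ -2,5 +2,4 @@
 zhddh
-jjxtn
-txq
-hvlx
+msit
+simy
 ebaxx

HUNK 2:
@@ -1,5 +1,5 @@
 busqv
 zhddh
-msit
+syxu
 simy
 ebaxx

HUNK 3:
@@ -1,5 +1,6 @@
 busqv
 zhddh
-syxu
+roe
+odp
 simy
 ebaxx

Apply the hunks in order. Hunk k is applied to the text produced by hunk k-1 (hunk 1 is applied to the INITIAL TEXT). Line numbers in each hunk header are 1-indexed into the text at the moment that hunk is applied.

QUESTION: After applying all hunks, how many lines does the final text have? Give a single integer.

Answer: 6

Derivation:
Hunk 1: at line 2 remove [jjxtn,txq,hvlx] add [msit,simy] -> 5 lines: busqv zhddh msit simy ebaxx
Hunk 2: at line 1 remove [msit] add [syxu] -> 5 lines: busqv zhddh syxu simy ebaxx
Hunk 3: at line 1 remove [syxu] add [roe,odp] -> 6 lines: busqv zhddh roe odp simy ebaxx
Final line count: 6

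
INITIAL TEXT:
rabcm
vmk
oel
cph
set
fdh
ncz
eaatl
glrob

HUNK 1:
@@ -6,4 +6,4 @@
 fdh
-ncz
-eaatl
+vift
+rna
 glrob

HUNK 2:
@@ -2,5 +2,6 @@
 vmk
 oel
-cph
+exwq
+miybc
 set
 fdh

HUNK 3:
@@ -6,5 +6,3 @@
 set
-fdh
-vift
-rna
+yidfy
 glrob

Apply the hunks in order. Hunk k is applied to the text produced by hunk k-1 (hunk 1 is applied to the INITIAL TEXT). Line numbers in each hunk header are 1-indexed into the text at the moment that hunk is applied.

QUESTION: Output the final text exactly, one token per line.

Hunk 1: at line 6 remove [ncz,eaatl] add [vift,rna] -> 9 lines: rabcm vmk oel cph set fdh vift rna glrob
Hunk 2: at line 2 remove [cph] add [exwq,miybc] -> 10 lines: rabcm vmk oel exwq miybc set fdh vift rna glrob
Hunk 3: at line 6 remove [fdh,vift,rna] add [yidfy] -> 8 lines: rabcm vmk oel exwq miybc set yidfy glrob

Answer: rabcm
vmk
oel
exwq
miybc
set
yidfy
glrob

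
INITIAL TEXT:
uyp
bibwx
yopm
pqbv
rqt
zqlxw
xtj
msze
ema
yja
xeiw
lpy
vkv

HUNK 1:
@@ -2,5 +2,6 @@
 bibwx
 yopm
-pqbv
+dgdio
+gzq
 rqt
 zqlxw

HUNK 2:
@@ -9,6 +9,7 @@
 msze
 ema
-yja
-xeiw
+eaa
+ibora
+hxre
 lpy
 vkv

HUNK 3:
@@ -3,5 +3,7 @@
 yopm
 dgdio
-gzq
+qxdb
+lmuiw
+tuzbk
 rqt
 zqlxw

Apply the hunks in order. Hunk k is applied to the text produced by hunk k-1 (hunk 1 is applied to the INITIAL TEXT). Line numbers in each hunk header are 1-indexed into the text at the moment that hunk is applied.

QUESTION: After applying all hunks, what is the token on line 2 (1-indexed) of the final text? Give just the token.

Hunk 1: at line 2 remove [pqbv] add [dgdio,gzq] -> 14 lines: uyp bibwx yopm dgdio gzq rqt zqlxw xtj msze ema yja xeiw lpy vkv
Hunk 2: at line 9 remove [yja,xeiw] add [eaa,ibora,hxre] -> 15 lines: uyp bibwx yopm dgdio gzq rqt zqlxw xtj msze ema eaa ibora hxre lpy vkv
Hunk 3: at line 3 remove [gzq] add [qxdb,lmuiw,tuzbk] -> 17 lines: uyp bibwx yopm dgdio qxdb lmuiw tuzbk rqt zqlxw xtj msze ema eaa ibora hxre lpy vkv
Final line 2: bibwx

Answer: bibwx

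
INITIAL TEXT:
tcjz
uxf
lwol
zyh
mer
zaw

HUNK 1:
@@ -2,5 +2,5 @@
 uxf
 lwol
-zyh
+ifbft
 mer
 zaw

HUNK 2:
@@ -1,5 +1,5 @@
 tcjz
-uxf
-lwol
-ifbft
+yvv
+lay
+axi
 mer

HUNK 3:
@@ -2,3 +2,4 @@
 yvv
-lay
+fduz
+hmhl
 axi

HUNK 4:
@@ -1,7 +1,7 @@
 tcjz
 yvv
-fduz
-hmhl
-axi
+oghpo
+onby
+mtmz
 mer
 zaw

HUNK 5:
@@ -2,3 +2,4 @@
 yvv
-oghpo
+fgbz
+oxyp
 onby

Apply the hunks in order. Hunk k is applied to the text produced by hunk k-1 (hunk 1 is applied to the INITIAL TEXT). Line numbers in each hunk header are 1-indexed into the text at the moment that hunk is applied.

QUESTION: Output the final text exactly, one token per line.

Answer: tcjz
yvv
fgbz
oxyp
onby
mtmz
mer
zaw

Derivation:
Hunk 1: at line 2 remove [zyh] add [ifbft] -> 6 lines: tcjz uxf lwol ifbft mer zaw
Hunk 2: at line 1 remove [uxf,lwol,ifbft] add [yvv,lay,axi] -> 6 lines: tcjz yvv lay axi mer zaw
Hunk 3: at line 2 remove [lay] add [fduz,hmhl] -> 7 lines: tcjz yvv fduz hmhl axi mer zaw
Hunk 4: at line 1 remove [fduz,hmhl,axi] add [oghpo,onby,mtmz] -> 7 lines: tcjz yvv oghpo onby mtmz mer zaw
Hunk 5: at line 2 remove [oghpo] add [fgbz,oxyp] -> 8 lines: tcjz yvv fgbz oxyp onby mtmz mer zaw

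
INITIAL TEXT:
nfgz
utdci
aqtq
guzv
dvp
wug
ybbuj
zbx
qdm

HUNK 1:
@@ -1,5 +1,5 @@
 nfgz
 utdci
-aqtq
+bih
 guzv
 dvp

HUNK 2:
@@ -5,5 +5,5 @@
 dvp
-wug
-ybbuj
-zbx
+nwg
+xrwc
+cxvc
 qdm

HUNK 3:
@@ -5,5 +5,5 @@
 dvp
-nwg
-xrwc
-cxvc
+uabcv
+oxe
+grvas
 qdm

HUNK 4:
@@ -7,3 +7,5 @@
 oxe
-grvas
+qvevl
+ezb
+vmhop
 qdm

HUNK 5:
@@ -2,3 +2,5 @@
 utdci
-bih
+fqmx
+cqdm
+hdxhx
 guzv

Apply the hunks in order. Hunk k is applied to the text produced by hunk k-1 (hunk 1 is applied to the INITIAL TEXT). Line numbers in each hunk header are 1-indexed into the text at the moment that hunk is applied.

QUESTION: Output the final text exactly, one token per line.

Hunk 1: at line 1 remove [aqtq] add [bih] -> 9 lines: nfgz utdci bih guzv dvp wug ybbuj zbx qdm
Hunk 2: at line 5 remove [wug,ybbuj,zbx] add [nwg,xrwc,cxvc] -> 9 lines: nfgz utdci bih guzv dvp nwg xrwc cxvc qdm
Hunk 3: at line 5 remove [nwg,xrwc,cxvc] add [uabcv,oxe,grvas] -> 9 lines: nfgz utdci bih guzv dvp uabcv oxe grvas qdm
Hunk 4: at line 7 remove [grvas] add [qvevl,ezb,vmhop] -> 11 lines: nfgz utdci bih guzv dvp uabcv oxe qvevl ezb vmhop qdm
Hunk 5: at line 2 remove [bih] add [fqmx,cqdm,hdxhx] -> 13 lines: nfgz utdci fqmx cqdm hdxhx guzv dvp uabcv oxe qvevl ezb vmhop qdm

Answer: nfgz
utdci
fqmx
cqdm
hdxhx
guzv
dvp
uabcv
oxe
qvevl
ezb
vmhop
qdm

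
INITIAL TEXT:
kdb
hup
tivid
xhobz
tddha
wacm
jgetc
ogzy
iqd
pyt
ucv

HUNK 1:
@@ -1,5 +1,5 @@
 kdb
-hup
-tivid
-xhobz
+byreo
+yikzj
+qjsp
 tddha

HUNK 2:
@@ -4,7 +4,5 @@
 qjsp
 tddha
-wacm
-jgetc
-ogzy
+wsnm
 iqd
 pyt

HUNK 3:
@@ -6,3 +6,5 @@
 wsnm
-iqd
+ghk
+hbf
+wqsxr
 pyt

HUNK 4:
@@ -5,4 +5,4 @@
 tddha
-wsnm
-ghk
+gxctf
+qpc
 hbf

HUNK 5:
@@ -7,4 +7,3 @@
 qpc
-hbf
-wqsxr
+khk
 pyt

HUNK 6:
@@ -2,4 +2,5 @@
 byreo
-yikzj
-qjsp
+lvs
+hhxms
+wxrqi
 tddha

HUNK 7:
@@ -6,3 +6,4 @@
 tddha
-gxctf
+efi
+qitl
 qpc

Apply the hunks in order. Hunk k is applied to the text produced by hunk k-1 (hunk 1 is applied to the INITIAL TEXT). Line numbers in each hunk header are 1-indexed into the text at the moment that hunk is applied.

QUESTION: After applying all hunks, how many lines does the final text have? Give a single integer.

Answer: 12

Derivation:
Hunk 1: at line 1 remove [hup,tivid,xhobz] add [byreo,yikzj,qjsp] -> 11 lines: kdb byreo yikzj qjsp tddha wacm jgetc ogzy iqd pyt ucv
Hunk 2: at line 4 remove [wacm,jgetc,ogzy] add [wsnm] -> 9 lines: kdb byreo yikzj qjsp tddha wsnm iqd pyt ucv
Hunk 3: at line 6 remove [iqd] add [ghk,hbf,wqsxr] -> 11 lines: kdb byreo yikzj qjsp tddha wsnm ghk hbf wqsxr pyt ucv
Hunk 4: at line 5 remove [wsnm,ghk] add [gxctf,qpc] -> 11 lines: kdb byreo yikzj qjsp tddha gxctf qpc hbf wqsxr pyt ucv
Hunk 5: at line 7 remove [hbf,wqsxr] add [khk] -> 10 lines: kdb byreo yikzj qjsp tddha gxctf qpc khk pyt ucv
Hunk 6: at line 2 remove [yikzj,qjsp] add [lvs,hhxms,wxrqi] -> 11 lines: kdb byreo lvs hhxms wxrqi tddha gxctf qpc khk pyt ucv
Hunk 7: at line 6 remove [gxctf] add [efi,qitl] -> 12 lines: kdb byreo lvs hhxms wxrqi tddha efi qitl qpc khk pyt ucv
Final line count: 12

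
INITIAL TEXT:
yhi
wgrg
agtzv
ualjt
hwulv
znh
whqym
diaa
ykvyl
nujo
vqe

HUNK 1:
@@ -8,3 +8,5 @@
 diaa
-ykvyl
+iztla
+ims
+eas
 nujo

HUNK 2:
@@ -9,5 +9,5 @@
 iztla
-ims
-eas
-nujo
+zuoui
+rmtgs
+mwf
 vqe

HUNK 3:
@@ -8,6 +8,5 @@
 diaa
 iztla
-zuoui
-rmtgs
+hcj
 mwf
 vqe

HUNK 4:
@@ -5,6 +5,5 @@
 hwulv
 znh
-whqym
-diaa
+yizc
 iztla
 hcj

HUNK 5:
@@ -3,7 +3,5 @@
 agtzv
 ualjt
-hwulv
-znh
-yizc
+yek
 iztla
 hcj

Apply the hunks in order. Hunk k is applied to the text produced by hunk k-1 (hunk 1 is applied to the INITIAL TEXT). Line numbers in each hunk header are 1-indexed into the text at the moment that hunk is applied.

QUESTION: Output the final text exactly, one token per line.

Answer: yhi
wgrg
agtzv
ualjt
yek
iztla
hcj
mwf
vqe

Derivation:
Hunk 1: at line 8 remove [ykvyl] add [iztla,ims,eas] -> 13 lines: yhi wgrg agtzv ualjt hwulv znh whqym diaa iztla ims eas nujo vqe
Hunk 2: at line 9 remove [ims,eas,nujo] add [zuoui,rmtgs,mwf] -> 13 lines: yhi wgrg agtzv ualjt hwulv znh whqym diaa iztla zuoui rmtgs mwf vqe
Hunk 3: at line 8 remove [zuoui,rmtgs] add [hcj] -> 12 lines: yhi wgrg agtzv ualjt hwulv znh whqym diaa iztla hcj mwf vqe
Hunk 4: at line 5 remove [whqym,diaa] add [yizc] -> 11 lines: yhi wgrg agtzv ualjt hwulv znh yizc iztla hcj mwf vqe
Hunk 5: at line 3 remove [hwulv,znh,yizc] add [yek] -> 9 lines: yhi wgrg agtzv ualjt yek iztla hcj mwf vqe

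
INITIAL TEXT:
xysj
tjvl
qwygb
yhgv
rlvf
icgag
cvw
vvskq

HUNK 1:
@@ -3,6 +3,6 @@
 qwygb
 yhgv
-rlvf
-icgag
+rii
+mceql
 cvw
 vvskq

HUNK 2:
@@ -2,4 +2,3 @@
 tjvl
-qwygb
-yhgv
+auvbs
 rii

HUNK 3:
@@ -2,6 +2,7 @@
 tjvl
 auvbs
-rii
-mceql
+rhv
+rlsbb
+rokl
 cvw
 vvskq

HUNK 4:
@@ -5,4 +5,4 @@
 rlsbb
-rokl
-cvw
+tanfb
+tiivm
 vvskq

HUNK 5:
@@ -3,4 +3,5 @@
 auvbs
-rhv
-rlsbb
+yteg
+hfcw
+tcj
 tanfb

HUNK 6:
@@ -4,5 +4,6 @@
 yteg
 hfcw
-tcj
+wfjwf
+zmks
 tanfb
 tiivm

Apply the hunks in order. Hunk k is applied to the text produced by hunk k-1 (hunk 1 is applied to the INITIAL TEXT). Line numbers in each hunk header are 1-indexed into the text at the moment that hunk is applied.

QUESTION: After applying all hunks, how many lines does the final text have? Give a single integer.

Answer: 10

Derivation:
Hunk 1: at line 3 remove [rlvf,icgag] add [rii,mceql] -> 8 lines: xysj tjvl qwygb yhgv rii mceql cvw vvskq
Hunk 2: at line 2 remove [qwygb,yhgv] add [auvbs] -> 7 lines: xysj tjvl auvbs rii mceql cvw vvskq
Hunk 3: at line 2 remove [rii,mceql] add [rhv,rlsbb,rokl] -> 8 lines: xysj tjvl auvbs rhv rlsbb rokl cvw vvskq
Hunk 4: at line 5 remove [rokl,cvw] add [tanfb,tiivm] -> 8 lines: xysj tjvl auvbs rhv rlsbb tanfb tiivm vvskq
Hunk 5: at line 3 remove [rhv,rlsbb] add [yteg,hfcw,tcj] -> 9 lines: xysj tjvl auvbs yteg hfcw tcj tanfb tiivm vvskq
Hunk 6: at line 4 remove [tcj] add [wfjwf,zmks] -> 10 lines: xysj tjvl auvbs yteg hfcw wfjwf zmks tanfb tiivm vvskq
Final line count: 10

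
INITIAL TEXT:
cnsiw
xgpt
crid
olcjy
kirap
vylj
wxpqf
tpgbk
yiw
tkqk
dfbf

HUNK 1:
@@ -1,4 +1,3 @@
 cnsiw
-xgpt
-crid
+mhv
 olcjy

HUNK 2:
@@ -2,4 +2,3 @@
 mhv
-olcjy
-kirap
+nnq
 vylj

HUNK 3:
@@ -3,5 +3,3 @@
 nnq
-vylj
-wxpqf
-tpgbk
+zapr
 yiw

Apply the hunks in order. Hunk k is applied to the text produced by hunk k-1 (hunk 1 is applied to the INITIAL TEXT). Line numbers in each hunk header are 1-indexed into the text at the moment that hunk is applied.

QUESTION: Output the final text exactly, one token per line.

Hunk 1: at line 1 remove [xgpt,crid] add [mhv] -> 10 lines: cnsiw mhv olcjy kirap vylj wxpqf tpgbk yiw tkqk dfbf
Hunk 2: at line 2 remove [olcjy,kirap] add [nnq] -> 9 lines: cnsiw mhv nnq vylj wxpqf tpgbk yiw tkqk dfbf
Hunk 3: at line 3 remove [vylj,wxpqf,tpgbk] add [zapr] -> 7 lines: cnsiw mhv nnq zapr yiw tkqk dfbf

Answer: cnsiw
mhv
nnq
zapr
yiw
tkqk
dfbf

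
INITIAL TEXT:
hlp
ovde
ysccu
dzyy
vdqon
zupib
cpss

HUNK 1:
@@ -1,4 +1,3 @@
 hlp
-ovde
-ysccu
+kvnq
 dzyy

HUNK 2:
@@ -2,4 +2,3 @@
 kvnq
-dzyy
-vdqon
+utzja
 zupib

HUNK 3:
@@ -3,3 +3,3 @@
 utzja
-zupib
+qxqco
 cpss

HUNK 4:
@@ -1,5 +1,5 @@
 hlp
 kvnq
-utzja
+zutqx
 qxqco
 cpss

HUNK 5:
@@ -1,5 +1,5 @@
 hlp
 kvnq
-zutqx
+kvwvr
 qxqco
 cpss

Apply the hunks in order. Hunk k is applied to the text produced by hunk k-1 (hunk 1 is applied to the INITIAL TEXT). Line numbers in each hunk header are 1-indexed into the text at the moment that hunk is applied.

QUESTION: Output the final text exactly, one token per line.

Answer: hlp
kvnq
kvwvr
qxqco
cpss

Derivation:
Hunk 1: at line 1 remove [ovde,ysccu] add [kvnq] -> 6 lines: hlp kvnq dzyy vdqon zupib cpss
Hunk 2: at line 2 remove [dzyy,vdqon] add [utzja] -> 5 lines: hlp kvnq utzja zupib cpss
Hunk 3: at line 3 remove [zupib] add [qxqco] -> 5 lines: hlp kvnq utzja qxqco cpss
Hunk 4: at line 1 remove [utzja] add [zutqx] -> 5 lines: hlp kvnq zutqx qxqco cpss
Hunk 5: at line 1 remove [zutqx] add [kvwvr] -> 5 lines: hlp kvnq kvwvr qxqco cpss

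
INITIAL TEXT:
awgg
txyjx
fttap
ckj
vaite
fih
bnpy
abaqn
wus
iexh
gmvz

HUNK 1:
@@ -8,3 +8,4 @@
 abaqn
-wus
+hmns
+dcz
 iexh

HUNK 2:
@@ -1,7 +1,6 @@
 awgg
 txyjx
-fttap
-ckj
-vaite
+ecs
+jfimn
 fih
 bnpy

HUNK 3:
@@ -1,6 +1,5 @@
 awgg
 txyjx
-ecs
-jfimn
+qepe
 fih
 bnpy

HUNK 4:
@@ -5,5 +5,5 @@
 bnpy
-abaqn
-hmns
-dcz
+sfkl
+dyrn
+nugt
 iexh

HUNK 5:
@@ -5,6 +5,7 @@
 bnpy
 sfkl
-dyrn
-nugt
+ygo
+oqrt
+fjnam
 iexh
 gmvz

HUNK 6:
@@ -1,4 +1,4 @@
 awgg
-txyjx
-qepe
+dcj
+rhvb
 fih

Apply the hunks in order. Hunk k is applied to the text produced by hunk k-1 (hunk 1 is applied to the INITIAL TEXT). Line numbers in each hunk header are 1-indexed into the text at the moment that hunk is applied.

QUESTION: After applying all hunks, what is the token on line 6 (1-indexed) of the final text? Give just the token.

Answer: sfkl

Derivation:
Hunk 1: at line 8 remove [wus] add [hmns,dcz] -> 12 lines: awgg txyjx fttap ckj vaite fih bnpy abaqn hmns dcz iexh gmvz
Hunk 2: at line 1 remove [fttap,ckj,vaite] add [ecs,jfimn] -> 11 lines: awgg txyjx ecs jfimn fih bnpy abaqn hmns dcz iexh gmvz
Hunk 3: at line 1 remove [ecs,jfimn] add [qepe] -> 10 lines: awgg txyjx qepe fih bnpy abaqn hmns dcz iexh gmvz
Hunk 4: at line 5 remove [abaqn,hmns,dcz] add [sfkl,dyrn,nugt] -> 10 lines: awgg txyjx qepe fih bnpy sfkl dyrn nugt iexh gmvz
Hunk 5: at line 5 remove [dyrn,nugt] add [ygo,oqrt,fjnam] -> 11 lines: awgg txyjx qepe fih bnpy sfkl ygo oqrt fjnam iexh gmvz
Hunk 6: at line 1 remove [txyjx,qepe] add [dcj,rhvb] -> 11 lines: awgg dcj rhvb fih bnpy sfkl ygo oqrt fjnam iexh gmvz
Final line 6: sfkl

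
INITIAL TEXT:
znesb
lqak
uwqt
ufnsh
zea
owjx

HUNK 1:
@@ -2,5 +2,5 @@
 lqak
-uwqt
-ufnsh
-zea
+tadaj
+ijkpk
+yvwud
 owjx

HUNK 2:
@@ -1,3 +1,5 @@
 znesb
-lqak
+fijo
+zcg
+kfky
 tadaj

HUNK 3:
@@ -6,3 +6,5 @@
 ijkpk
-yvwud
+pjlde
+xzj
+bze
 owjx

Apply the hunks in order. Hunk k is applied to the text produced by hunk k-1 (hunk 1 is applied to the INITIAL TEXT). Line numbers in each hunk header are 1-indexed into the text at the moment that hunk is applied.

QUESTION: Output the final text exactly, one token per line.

Hunk 1: at line 2 remove [uwqt,ufnsh,zea] add [tadaj,ijkpk,yvwud] -> 6 lines: znesb lqak tadaj ijkpk yvwud owjx
Hunk 2: at line 1 remove [lqak] add [fijo,zcg,kfky] -> 8 lines: znesb fijo zcg kfky tadaj ijkpk yvwud owjx
Hunk 3: at line 6 remove [yvwud] add [pjlde,xzj,bze] -> 10 lines: znesb fijo zcg kfky tadaj ijkpk pjlde xzj bze owjx

Answer: znesb
fijo
zcg
kfky
tadaj
ijkpk
pjlde
xzj
bze
owjx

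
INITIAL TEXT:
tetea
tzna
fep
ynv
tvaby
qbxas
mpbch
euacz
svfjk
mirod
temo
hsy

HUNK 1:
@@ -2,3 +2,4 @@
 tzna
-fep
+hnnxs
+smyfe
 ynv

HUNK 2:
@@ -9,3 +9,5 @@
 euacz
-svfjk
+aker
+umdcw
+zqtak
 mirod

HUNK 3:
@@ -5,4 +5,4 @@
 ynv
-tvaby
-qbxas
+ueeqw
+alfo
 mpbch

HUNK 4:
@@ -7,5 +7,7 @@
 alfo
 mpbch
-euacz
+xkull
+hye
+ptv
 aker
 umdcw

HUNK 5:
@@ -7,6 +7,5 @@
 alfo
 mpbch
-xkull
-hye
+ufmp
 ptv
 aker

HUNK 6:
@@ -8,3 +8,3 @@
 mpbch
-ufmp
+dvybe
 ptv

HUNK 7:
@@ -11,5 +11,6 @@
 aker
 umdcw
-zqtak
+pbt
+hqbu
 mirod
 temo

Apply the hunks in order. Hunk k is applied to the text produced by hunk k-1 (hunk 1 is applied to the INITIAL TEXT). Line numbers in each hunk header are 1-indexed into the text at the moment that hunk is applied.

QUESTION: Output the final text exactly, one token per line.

Hunk 1: at line 2 remove [fep] add [hnnxs,smyfe] -> 13 lines: tetea tzna hnnxs smyfe ynv tvaby qbxas mpbch euacz svfjk mirod temo hsy
Hunk 2: at line 9 remove [svfjk] add [aker,umdcw,zqtak] -> 15 lines: tetea tzna hnnxs smyfe ynv tvaby qbxas mpbch euacz aker umdcw zqtak mirod temo hsy
Hunk 3: at line 5 remove [tvaby,qbxas] add [ueeqw,alfo] -> 15 lines: tetea tzna hnnxs smyfe ynv ueeqw alfo mpbch euacz aker umdcw zqtak mirod temo hsy
Hunk 4: at line 7 remove [euacz] add [xkull,hye,ptv] -> 17 lines: tetea tzna hnnxs smyfe ynv ueeqw alfo mpbch xkull hye ptv aker umdcw zqtak mirod temo hsy
Hunk 5: at line 7 remove [xkull,hye] add [ufmp] -> 16 lines: tetea tzna hnnxs smyfe ynv ueeqw alfo mpbch ufmp ptv aker umdcw zqtak mirod temo hsy
Hunk 6: at line 8 remove [ufmp] add [dvybe] -> 16 lines: tetea tzna hnnxs smyfe ynv ueeqw alfo mpbch dvybe ptv aker umdcw zqtak mirod temo hsy
Hunk 7: at line 11 remove [zqtak] add [pbt,hqbu] -> 17 lines: tetea tzna hnnxs smyfe ynv ueeqw alfo mpbch dvybe ptv aker umdcw pbt hqbu mirod temo hsy

Answer: tetea
tzna
hnnxs
smyfe
ynv
ueeqw
alfo
mpbch
dvybe
ptv
aker
umdcw
pbt
hqbu
mirod
temo
hsy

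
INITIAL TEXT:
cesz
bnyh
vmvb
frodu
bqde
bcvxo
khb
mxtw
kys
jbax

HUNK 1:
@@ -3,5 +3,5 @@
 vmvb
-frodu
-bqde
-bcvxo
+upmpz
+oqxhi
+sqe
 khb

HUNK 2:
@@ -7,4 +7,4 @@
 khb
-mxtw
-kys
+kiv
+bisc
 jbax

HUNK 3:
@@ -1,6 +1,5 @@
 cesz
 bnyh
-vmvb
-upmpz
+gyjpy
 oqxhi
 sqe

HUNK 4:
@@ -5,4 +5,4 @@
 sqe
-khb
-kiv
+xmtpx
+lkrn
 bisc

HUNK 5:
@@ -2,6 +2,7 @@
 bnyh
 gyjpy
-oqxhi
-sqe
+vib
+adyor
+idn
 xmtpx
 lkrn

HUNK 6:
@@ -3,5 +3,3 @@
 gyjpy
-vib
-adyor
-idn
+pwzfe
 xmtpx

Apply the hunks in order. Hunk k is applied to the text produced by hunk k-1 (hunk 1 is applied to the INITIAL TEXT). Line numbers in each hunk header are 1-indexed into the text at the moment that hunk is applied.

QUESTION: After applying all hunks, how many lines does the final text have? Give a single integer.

Answer: 8

Derivation:
Hunk 1: at line 3 remove [frodu,bqde,bcvxo] add [upmpz,oqxhi,sqe] -> 10 lines: cesz bnyh vmvb upmpz oqxhi sqe khb mxtw kys jbax
Hunk 2: at line 7 remove [mxtw,kys] add [kiv,bisc] -> 10 lines: cesz bnyh vmvb upmpz oqxhi sqe khb kiv bisc jbax
Hunk 3: at line 1 remove [vmvb,upmpz] add [gyjpy] -> 9 lines: cesz bnyh gyjpy oqxhi sqe khb kiv bisc jbax
Hunk 4: at line 5 remove [khb,kiv] add [xmtpx,lkrn] -> 9 lines: cesz bnyh gyjpy oqxhi sqe xmtpx lkrn bisc jbax
Hunk 5: at line 2 remove [oqxhi,sqe] add [vib,adyor,idn] -> 10 lines: cesz bnyh gyjpy vib adyor idn xmtpx lkrn bisc jbax
Hunk 6: at line 3 remove [vib,adyor,idn] add [pwzfe] -> 8 lines: cesz bnyh gyjpy pwzfe xmtpx lkrn bisc jbax
Final line count: 8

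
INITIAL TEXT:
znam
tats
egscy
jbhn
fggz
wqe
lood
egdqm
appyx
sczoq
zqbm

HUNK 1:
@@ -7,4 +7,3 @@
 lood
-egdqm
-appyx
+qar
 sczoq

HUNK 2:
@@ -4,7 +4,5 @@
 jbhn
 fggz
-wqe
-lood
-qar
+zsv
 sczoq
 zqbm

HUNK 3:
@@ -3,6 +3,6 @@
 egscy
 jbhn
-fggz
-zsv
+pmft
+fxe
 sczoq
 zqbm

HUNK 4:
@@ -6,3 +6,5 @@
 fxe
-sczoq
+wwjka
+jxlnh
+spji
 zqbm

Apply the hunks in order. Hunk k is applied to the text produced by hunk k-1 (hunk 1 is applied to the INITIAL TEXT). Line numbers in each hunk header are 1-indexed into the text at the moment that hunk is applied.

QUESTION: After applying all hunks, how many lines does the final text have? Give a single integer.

Hunk 1: at line 7 remove [egdqm,appyx] add [qar] -> 10 lines: znam tats egscy jbhn fggz wqe lood qar sczoq zqbm
Hunk 2: at line 4 remove [wqe,lood,qar] add [zsv] -> 8 lines: znam tats egscy jbhn fggz zsv sczoq zqbm
Hunk 3: at line 3 remove [fggz,zsv] add [pmft,fxe] -> 8 lines: znam tats egscy jbhn pmft fxe sczoq zqbm
Hunk 4: at line 6 remove [sczoq] add [wwjka,jxlnh,spji] -> 10 lines: znam tats egscy jbhn pmft fxe wwjka jxlnh spji zqbm
Final line count: 10

Answer: 10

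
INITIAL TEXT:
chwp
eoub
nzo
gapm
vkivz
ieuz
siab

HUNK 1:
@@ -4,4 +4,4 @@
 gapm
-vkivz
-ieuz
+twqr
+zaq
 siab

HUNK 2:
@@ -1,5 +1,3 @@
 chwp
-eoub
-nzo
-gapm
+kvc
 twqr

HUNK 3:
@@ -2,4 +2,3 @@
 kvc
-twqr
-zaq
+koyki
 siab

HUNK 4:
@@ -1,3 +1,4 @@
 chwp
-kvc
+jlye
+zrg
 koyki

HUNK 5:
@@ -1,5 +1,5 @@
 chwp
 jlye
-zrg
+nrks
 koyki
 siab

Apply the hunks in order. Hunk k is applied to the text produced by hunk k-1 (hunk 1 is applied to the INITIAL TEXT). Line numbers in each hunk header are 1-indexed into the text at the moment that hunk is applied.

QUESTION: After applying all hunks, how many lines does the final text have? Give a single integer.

Hunk 1: at line 4 remove [vkivz,ieuz] add [twqr,zaq] -> 7 lines: chwp eoub nzo gapm twqr zaq siab
Hunk 2: at line 1 remove [eoub,nzo,gapm] add [kvc] -> 5 lines: chwp kvc twqr zaq siab
Hunk 3: at line 2 remove [twqr,zaq] add [koyki] -> 4 lines: chwp kvc koyki siab
Hunk 4: at line 1 remove [kvc] add [jlye,zrg] -> 5 lines: chwp jlye zrg koyki siab
Hunk 5: at line 1 remove [zrg] add [nrks] -> 5 lines: chwp jlye nrks koyki siab
Final line count: 5

Answer: 5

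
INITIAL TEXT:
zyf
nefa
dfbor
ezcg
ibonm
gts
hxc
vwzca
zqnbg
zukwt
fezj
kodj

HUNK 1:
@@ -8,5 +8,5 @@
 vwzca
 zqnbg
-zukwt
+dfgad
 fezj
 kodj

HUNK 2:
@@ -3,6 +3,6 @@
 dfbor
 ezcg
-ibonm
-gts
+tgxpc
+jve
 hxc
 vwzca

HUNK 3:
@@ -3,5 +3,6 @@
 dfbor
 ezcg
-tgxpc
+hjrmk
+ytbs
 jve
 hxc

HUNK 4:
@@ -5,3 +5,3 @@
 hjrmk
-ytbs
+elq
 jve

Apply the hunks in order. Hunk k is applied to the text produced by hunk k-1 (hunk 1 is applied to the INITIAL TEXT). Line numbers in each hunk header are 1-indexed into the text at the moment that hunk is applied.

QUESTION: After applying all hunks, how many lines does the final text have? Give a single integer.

Hunk 1: at line 8 remove [zukwt] add [dfgad] -> 12 lines: zyf nefa dfbor ezcg ibonm gts hxc vwzca zqnbg dfgad fezj kodj
Hunk 2: at line 3 remove [ibonm,gts] add [tgxpc,jve] -> 12 lines: zyf nefa dfbor ezcg tgxpc jve hxc vwzca zqnbg dfgad fezj kodj
Hunk 3: at line 3 remove [tgxpc] add [hjrmk,ytbs] -> 13 lines: zyf nefa dfbor ezcg hjrmk ytbs jve hxc vwzca zqnbg dfgad fezj kodj
Hunk 4: at line 5 remove [ytbs] add [elq] -> 13 lines: zyf nefa dfbor ezcg hjrmk elq jve hxc vwzca zqnbg dfgad fezj kodj
Final line count: 13

Answer: 13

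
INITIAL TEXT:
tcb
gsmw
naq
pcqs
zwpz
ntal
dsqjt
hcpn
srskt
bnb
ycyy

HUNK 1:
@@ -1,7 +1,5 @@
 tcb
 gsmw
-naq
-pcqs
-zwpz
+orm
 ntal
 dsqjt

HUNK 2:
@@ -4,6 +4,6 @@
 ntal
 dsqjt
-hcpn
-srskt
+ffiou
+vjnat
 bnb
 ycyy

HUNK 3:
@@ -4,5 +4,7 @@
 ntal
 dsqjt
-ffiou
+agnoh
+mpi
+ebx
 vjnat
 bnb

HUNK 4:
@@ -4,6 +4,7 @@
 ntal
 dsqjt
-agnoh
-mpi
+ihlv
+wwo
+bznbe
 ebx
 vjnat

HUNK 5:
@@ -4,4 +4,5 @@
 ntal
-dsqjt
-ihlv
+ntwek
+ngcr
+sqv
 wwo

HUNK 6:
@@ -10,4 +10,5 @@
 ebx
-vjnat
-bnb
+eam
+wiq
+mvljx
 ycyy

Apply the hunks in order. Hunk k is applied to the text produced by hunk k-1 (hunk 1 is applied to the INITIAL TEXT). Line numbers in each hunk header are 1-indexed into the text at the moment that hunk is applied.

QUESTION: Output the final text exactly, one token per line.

Hunk 1: at line 1 remove [naq,pcqs,zwpz] add [orm] -> 9 lines: tcb gsmw orm ntal dsqjt hcpn srskt bnb ycyy
Hunk 2: at line 4 remove [hcpn,srskt] add [ffiou,vjnat] -> 9 lines: tcb gsmw orm ntal dsqjt ffiou vjnat bnb ycyy
Hunk 3: at line 4 remove [ffiou] add [agnoh,mpi,ebx] -> 11 lines: tcb gsmw orm ntal dsqjt agnoh mpi ebx vjnat bnb ycyy
Hunk 4: at line 4 remove [agnoh,mpi] add [ihlv,wwo,bznbe] -> 12 lines: tcb gsmw orm ntal dsqjt ihlv wwo bznbe ebx vjnat bnb ycyy
Hunk 5: at line 4 remove [dsqjt,ihlv] add [ntwek,ngcr,sqv] -> 13 lines: tcb gsmw orm ntal ntwek ngcr sqv wwo bznbe ebx vjnat bnb ycyy
Hunk 6: at line 10 remove [vjnat,bnb] add [eam,wiq,mvljx] -> 14 lines: tcb gsmw orm ntal ntwek ngcr sqv wwo bznbe ebx eam wiq mvljx ycyy

Answer: tcb
gsmw
orm
ntal
ntwek
ngcr
sqv
wwo
bznbe
ebx
eam
wiq
mvljx
ycyy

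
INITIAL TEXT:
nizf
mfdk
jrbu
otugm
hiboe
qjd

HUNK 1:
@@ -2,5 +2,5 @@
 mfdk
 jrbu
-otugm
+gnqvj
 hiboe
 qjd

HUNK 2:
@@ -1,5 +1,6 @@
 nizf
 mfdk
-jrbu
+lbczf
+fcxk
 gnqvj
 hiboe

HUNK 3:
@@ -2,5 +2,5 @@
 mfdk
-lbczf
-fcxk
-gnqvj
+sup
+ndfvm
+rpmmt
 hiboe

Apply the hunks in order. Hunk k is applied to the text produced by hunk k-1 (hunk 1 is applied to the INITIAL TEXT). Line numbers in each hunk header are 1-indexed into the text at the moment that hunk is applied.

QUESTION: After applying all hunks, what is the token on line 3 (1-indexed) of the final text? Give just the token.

Hunk 1: at line 2 remove [otugm] add [gnqvj] -> 6 lines: nizf mfdk jrbu gnqvj hiboe qjd
Hunk 2: at line 1 remove [jrbu] add [lbczf,fcxk] -> 7 lines: nizf mfdk lbczf fcxk gnqvj hiboe qjd
Hunk 3: at line 2 remove [lbczf,fcxk,gnqvj] add [sup,ndfvm,rpmmt] -> 7 lines: nizf mfdk sup ndfvm rpmmt hiboe qjd
Final line 3: sup

Answer: sup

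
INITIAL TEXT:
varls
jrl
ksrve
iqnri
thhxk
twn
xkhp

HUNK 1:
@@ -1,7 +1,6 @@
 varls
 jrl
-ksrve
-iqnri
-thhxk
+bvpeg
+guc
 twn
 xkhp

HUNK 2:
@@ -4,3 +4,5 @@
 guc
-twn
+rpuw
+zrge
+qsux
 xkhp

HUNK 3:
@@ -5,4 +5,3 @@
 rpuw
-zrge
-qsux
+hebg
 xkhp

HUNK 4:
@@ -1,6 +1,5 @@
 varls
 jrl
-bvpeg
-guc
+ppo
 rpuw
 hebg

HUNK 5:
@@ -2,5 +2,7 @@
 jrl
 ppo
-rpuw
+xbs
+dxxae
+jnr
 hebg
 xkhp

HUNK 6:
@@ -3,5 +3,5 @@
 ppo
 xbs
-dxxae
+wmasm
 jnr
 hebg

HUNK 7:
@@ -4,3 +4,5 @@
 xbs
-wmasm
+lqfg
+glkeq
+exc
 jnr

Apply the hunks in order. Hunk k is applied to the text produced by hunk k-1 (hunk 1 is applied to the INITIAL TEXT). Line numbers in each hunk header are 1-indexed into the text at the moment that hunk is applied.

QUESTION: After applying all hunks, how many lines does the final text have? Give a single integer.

Answer: 10

Derivation:
Hunk 1: at line 1 remove [ksrve,iqnri,thhxk] add [bvpeg,guc] -> 6 lines: varls jrl bvpeg guc twn xkhp
Hunk 2: at line 4 remove [twn] add [rpuw,zrge,qsux] -> 8 lines: varls jrl bvpeg guc rpuw zrge qsux xkhp
Hunk 3: at line 5 remove [zrge,qsux] add [hebg] -> 7 lines: varls jrl bvpeg guc rpuw hebg xkhp
Hunk 4: at line 1 remove [bvpeg,guc] add [ppo] -> 6 lines: varls jrl ppo rpuw hebg xkhp
Hunk 5: at line 2 remove [rpuw] add [xbs,dxxae,jnr] -> 8 lines: varls jrl ppo xbs dxxae jnr hebg xkhp
Hunk 6: at line 3 remove [dxxae] add [wmasm] -> 8 lines: varls jrl ppo xbs wmasm jnr hebg xkhp
Hunk 7: at line 4 remove [wmasm] add [lqfg,glkeq,exc] -> 10 lines: varls jrl ppo xbs lqfg glkeq exc jnr hebg xkhp
Final line count: 10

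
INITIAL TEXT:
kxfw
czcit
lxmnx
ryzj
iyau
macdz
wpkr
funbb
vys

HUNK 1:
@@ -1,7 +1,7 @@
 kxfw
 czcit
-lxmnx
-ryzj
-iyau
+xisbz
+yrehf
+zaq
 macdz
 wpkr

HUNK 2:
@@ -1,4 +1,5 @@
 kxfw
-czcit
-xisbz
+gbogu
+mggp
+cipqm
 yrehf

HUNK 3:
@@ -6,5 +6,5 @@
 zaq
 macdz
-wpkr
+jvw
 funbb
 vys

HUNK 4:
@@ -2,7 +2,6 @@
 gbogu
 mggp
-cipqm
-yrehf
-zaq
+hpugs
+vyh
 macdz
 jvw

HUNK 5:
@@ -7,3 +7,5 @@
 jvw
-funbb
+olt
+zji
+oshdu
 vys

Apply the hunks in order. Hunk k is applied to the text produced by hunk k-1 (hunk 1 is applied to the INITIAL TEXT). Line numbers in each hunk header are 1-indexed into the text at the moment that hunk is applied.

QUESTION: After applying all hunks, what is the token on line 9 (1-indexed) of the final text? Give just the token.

Answer: zji

Derivation:
Hunk 1: at line 1 remove [lxmnx,ryzj,iyau] add [xisbz,yrehf,zaq] -> 9 lines: kxfw czcit xisbz yrehf zaq macdz wpkr funbb vys
Hunk 2: at line 1 remove [czcit,xisbz] add [gbogu,mggp,cipqm] -> 10 lines: kxfw gbogu mggp cipqm yrehf zaq macdz wpkr funbb vys
Hunk 3: at line 6 remove [wpkr] add [jvw] -> 10 lines: kxfw gbogu mggp cipqm yrehf zaq macdz jvw funbb vys
Hunk 4: at line 2 remove [cipqm,yrehf,zaq] add [hpugs,vyh] -> 9 lines: kxfw gbogu mggp hpugs vyh macdz jvw funbb vys
Hunk 5: at line 7 remove [funbb] add [olt,zji,oshdu] -> 11 lines: kxfw gbogu mggp hpugs vyh macdz jvw olt zji oshdu vys
Final line 9: zji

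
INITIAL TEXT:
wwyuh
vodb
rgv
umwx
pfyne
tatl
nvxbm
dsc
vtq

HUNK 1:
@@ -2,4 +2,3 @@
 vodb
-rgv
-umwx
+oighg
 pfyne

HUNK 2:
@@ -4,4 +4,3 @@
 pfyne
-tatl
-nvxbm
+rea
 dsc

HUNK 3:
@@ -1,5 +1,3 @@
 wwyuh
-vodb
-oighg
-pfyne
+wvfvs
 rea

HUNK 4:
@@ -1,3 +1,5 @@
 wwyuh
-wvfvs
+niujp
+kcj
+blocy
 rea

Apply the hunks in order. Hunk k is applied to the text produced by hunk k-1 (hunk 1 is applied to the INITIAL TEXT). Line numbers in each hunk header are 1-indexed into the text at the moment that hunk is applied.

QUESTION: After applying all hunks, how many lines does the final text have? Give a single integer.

Answer: 7

Derivation:
Hunk 1: at line 2 remove [rgv,umwx] add [oighg] -> 8 lines: wwyuh vodb oighg pfyne tatl nvxbm dsc vtq
Hunk 2: at line 4 remove [tatl,nvxbm] add [rea] -> 7 lines: wwyuh vodb oighg pfyne rea dsc vtq
Hunk 3: at line 1 remove [vodb,oighg,pfyne] add [wvfvs] -> 5 lines: wwyuh wvfvs rea dsc vtq
Hunk 4: at line 1 remove [wvfvs] add [niujp,kcj,blocy] -> 7 lines: wwyuh niujp kcj blocy rea dsc vtq
Final line count: 7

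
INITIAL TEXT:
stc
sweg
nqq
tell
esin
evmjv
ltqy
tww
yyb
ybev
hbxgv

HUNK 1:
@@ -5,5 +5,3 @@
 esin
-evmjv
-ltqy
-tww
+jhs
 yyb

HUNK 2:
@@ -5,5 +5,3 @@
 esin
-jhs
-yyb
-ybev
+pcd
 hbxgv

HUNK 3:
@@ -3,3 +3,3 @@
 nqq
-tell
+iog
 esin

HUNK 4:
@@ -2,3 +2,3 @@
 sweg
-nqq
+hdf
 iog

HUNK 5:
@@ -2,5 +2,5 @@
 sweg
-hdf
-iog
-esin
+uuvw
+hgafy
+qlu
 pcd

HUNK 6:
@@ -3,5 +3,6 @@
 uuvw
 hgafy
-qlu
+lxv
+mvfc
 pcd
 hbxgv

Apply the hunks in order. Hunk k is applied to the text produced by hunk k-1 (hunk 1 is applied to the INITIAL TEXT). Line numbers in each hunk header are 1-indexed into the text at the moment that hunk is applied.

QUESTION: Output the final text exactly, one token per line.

Hunk 1: at line 5 remove [evmjv,ltqy,tww] add [jhs] -> 9 lines: stc sweg nqq tell esin jhs yyb ybev hbxgv
Hunk 2: at line 5 remove [jhs,yyb,ybev] add [pcd] -> 7 lines: stc sweg nqq tell esin pcd hbxgv
Hunk 3: at line 3 remove [tell] add [iog] -> 7 lines: stc sweg nqq iog esin pcd hbxgv
Hunk 4: at line 2 remove [nqq] add [hdf] -> 7 lines: stc sweg hdf iog esin pcd hbxgv
Hunk 5: at line 2 remove [hdf,iog,esin] add [uuvw,hgafy,qlu] -> 7 lines: stc sweg uuvw hgafy qlu pcd hbxgv
Hunk 6: at line 3 remove [qlu] add [lxv,mvfc] -> 8 lines: stc sweg uuvw hgafy lxv mvfc pcd hbxgv

Answer: stc
sweg
uuvw
hgafy
lxv
mvfc
pcd
hbxgv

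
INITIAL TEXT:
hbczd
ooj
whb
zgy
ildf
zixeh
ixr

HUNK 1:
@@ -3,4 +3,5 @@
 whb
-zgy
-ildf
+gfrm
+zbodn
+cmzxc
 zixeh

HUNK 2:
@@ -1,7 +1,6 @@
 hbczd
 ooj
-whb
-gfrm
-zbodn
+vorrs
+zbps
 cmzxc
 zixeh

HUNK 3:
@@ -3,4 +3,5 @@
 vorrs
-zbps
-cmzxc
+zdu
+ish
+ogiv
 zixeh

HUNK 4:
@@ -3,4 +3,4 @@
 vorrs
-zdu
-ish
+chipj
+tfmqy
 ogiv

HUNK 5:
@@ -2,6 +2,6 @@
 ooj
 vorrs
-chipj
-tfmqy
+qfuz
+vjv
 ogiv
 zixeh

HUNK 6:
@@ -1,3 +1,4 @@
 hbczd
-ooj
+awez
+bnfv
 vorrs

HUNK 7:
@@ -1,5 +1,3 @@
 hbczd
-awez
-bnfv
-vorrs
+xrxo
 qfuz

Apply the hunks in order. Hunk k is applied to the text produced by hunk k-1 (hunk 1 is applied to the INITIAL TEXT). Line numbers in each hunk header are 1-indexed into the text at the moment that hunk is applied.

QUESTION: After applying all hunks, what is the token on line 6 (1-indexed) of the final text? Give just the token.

Answer: zixeh

Derivation:
Hunk 1: at line 3 remove [zgy,ildf] add [gfrm,zbodn,cmzxc] -> 8 lines: hbczd ooj whb gfrm zbodn cmzxc zixeh ixr
Hunk 2: at line 1 remove [whb,gfrm,zbodn] add [vorrs,zbps] -> 7 lines: hbczd ooj vorrs zbps cmzxc zixeh ixr
Hunk 3: at line 3 remove [zbps,cmzxc] add [zdu,ish,ogiv] -> 8 lines: hbczd ooj vorrs zdu ish ogiv zixeh ixr
Hunk 4: at line 3 remove [zdu,ish] add [chipj,tfmqy] -> 8 lines: hbczd ooj vorrs chipj tfmqy ogiv zixeh ixr
Hunk 5: at line 2 remove [chipj,tfmqy] add [qfuz,vjv] -> 8 lines: hbczd ooj vorrs qfuz vjv ogiv zixeh ixr
Hunk 6: at line 1 remove [ooj] add [awez,bnfv] -> 9 lines: hbczd awez bnfv vorrs qfuz vjv ogiv zixeh ixr
Hunk 7: at line 1 remove [awez,bnfv,vorrs] add [xrxo] -> 7 lines: hbczd xrxo qfuz vjv ogiv zixeh ixr
Final line 6: zixeh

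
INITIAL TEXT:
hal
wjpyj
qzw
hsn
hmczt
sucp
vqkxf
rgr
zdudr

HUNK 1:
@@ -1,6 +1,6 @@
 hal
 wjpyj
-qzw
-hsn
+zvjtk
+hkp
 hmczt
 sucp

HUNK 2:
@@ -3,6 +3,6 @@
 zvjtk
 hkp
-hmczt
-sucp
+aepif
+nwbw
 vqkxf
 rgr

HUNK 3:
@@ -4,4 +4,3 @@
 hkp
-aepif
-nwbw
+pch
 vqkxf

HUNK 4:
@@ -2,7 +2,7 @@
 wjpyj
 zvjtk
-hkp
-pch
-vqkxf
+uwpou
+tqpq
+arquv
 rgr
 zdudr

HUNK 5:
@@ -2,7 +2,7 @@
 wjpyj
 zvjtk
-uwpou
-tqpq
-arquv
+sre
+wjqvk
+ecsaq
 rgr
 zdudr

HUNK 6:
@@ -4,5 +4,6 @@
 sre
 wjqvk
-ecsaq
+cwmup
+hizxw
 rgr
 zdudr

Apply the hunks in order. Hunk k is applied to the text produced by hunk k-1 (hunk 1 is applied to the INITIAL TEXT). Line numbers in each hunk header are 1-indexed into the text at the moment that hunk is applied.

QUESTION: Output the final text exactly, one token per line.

Hunk 1: at line 1 remove [qzw,hsn] add [zvjtk,hkp] -> 9 lines: hal wjpyj zvjtk hkp hmczt sucp vqkxf rgr zdudr
Hunk 2: at line 3 remove [hmczt,sucp] add [aepif,nwbw] -> 9 lines: hal wjpyj zvjtk hkp aepif nwbw vqkxf rgr zdudr
Hunk 3: at line 4 remove [aepif,nwbw] add [pch] -> 8 lines: hal wjpyj zvjtk hkp pch vqkxf rgr zdudr
Hunk 4: at line 2 remove [hkp,pch,vqkxf] add [uwpou,tqpq,arquv] -> 8 lines: hal wjpyj zvjtk uwpou tqpq arquv rgr zdudr
Hunk 5: at line 2 remove [uwpou,tqpq,arquv] add [sre,wjqvk,ecsaq] -> 8 lines: hal wjpyj zvjtk sre wjqvk ecsaq rgr zdudr
Hunk 6: at line 4 remove [ecsaq] add [cwmup,hizxw] -> 9 lines: hal wjpyj zvjtk sre wjqvk cwmup hizxw rgr zdudr

Answer: hal
wjpyj
zvjtk
sre
wjqvk
cwmup
hizxw
rgr
zdudr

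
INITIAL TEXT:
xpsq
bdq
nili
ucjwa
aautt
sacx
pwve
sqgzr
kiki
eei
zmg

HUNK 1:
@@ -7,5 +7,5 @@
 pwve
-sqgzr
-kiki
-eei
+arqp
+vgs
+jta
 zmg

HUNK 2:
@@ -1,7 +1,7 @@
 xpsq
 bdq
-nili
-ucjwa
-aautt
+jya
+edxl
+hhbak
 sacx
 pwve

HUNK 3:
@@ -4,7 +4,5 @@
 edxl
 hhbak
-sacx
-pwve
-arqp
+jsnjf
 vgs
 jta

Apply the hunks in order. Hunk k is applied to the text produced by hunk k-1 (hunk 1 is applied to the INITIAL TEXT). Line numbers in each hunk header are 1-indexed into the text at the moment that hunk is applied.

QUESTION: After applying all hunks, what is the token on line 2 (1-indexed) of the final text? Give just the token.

Hunk 1: at line 7 remove [sqgzr,kiki,eei] add [arqp,vgs,jta] -> 11 lines: xpsq bdq nili ucjwa aautt sacx pwve arqp vgs jta zmg
Hunk 2: at line 1 remove [nili,ucjwa,aautt] add [jya,edxl,hhbak] -> 11 lines: xpsq bdq jya edxl hhbak sacx pwve arqp vgs jta zmg
Hunk 3: at line 4 remove [sacx,pwve,arqp] add [jsnjf] -> 9 lines: xpsq bdq jya edxl hhbak jsnjf vgs jta zmg
Final line 2: bdq

Answer: bdq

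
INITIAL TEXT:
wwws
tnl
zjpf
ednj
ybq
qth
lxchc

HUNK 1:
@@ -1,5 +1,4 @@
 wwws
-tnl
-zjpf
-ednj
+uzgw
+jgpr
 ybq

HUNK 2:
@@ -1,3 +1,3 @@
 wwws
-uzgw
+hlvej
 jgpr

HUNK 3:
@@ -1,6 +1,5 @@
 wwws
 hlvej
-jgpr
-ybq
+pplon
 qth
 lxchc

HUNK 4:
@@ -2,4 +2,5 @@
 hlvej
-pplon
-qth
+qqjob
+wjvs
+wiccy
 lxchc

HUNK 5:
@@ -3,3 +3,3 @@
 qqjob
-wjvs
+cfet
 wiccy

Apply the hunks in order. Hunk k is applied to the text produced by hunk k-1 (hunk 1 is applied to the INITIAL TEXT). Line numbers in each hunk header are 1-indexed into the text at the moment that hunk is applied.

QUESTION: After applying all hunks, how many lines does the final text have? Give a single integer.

Hunk 1: at line 1 remove [tnl,zjpf,ednj] add [uzgw,jgpr] -> 6 lines: wwws uzgw jgpr ybq qth lxchc
Hunk 2: at line 1 remove [uzgw] add [hlvej] -> 6 lines: wwws hlvej jgpr ybq qth lxchc
Hunk 3: at line 1 remove [jgpr,ybq] add [pplon] -> 5 lines: wwws hlvej pplon qth lxchc
Hunk 4: at line 2 remove [pplon,qth] add [qqjob,wjvs,wiccy] -> 6 lines: wwws hlvej qqjob wjvs wiccy lxchc
Hunk 5: at line 3 remove [wjvs] add [cfet] -> 6 lines: wwws hlvej qqjob cfet wiccy lxchc
Final line count: 6

Answer: 6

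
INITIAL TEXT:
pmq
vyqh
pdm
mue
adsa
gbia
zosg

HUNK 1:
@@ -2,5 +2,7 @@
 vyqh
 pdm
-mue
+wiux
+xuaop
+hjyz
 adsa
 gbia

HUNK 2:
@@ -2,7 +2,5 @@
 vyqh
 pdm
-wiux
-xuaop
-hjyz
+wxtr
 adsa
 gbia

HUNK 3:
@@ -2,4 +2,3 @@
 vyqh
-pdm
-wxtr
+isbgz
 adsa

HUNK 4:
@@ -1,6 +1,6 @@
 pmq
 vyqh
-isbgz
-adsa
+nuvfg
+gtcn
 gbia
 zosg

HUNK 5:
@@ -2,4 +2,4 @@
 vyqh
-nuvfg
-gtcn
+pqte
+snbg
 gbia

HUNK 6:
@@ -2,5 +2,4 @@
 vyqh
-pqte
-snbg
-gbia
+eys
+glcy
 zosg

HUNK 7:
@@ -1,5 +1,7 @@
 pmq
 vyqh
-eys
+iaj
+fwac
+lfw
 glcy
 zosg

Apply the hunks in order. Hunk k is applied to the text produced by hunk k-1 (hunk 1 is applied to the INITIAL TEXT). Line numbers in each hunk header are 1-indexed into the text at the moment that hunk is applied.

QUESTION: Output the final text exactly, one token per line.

Answer: pmq
vyqh
iaj
fwac
lfw
glcy
zosg

Derivation:
Hunk 1: at line 2 remove [mue] add [wiux,xuaop,hjyz] -> 9 lines: pmq vyqh pdm wiux xuaop hjyz adsa gbia zosg
Hunk 2: at line 2 remove [wiux,xuaop,hjyz] add [wxtr] -> 7 lines: pmq vyqh pdm wxtr adsa gbia zosg
Hunk 3: at line 2 remove [pdm,wxtr] add [isbgz] -> 6 lines: pmq vyqh isbgz adsa gbia zosg
Hunk 4: at line 1 remove [isbgz,adsa] add [nuvfg,gtcn] -> 6 lines: pmq vyqh nuvfg gtcn gbia zosg
Hunk 5: at line 2 remove [nuvfg,gtcn] add [pqte,snbg] -> 6 lines: pmq vyqh pqte snbg gbia zosg
Hunk 6: at line 2 remove [pqte,snbg,gbia] add [eys,glcy] -> 5 lines: pmq vyqh eys glcy zosg
Hunk 7: at line 1 remove [eys] add [iaj,fwac,lfw] -> 7 lines: pmq vyqh iaj fwac lfw glcy zosg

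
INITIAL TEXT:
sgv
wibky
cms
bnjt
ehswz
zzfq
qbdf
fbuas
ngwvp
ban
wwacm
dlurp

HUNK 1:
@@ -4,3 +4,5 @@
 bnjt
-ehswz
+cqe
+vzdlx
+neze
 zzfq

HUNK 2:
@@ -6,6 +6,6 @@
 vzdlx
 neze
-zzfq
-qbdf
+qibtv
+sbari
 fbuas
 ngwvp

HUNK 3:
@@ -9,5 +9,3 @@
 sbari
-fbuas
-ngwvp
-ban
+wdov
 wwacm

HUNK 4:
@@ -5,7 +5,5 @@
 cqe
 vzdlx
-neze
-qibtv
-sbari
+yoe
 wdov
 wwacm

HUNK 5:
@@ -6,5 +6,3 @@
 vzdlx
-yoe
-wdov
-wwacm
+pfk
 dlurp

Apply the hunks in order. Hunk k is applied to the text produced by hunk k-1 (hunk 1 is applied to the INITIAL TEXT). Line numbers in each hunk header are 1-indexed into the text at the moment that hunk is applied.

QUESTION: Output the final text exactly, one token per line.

Answer: sgv
wibky
cms
bnjt
cqe
vzdlx
pfk
dlurp

Derivation:
Hunk 1: at line 4 remove [ehswz] add [cqe,vzdlx,neze] -> 14 lines: sgv wibky cms bnjt cqe vzdlx neze zzfq qbdf fbuas ngwvp ban wwacm dlurp
Hunk 2: at line 6 remove [zzfq,qbdf] add [qibtv,sbari] -> 14 lines: sgv wibky cms bnjt cqe vzdlx neze qibtv sbari fbuas ngwvp ban wwacm dlurp
Hunk 3: at line 9 remove [fbuas,ngwvp,ban] add [wdov] -> 12 lines: sgv wibky cms bnjt cqe vzdlx neze qibtv sbari wdov wwacm dlurp
Hunk 4: at line 5 remove [neze,qibtv,sbari] add [yoe] -> 10 lines: sgv wibky cms bnjt cqe vzdlx yoe wdov wwacm dlurp
Hunk 5: at line 6 remove [yoe,wdov,wwacm] add [pfk] -> 8 lines: sgv wibky cms bnjt cqe vzdlx pfk dlurp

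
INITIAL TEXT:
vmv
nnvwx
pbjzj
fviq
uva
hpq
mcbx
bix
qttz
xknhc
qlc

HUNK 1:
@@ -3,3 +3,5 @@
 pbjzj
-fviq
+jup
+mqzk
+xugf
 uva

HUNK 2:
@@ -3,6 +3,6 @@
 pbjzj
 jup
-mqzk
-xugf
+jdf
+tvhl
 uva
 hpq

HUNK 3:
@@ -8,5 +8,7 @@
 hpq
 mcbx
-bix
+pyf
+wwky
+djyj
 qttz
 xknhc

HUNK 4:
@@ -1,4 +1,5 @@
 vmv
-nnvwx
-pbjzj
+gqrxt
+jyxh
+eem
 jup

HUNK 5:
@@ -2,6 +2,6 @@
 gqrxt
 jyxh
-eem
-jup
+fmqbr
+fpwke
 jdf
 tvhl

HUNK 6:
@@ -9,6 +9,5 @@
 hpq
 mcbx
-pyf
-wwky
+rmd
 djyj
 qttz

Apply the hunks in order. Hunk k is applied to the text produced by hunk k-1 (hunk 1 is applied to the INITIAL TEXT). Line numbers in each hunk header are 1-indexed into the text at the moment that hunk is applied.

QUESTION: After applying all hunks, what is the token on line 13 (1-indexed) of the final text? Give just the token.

Hunk 1: at line 3 remove [fviq] add [jup,mqzk,xugf] -> 13 lines: vmv nnvwx pbjzj jup mqzk xugf uva hpq mcbx bix qttz xknhc qlc
Hunk 2: at line 3 remove [mqzk,xugf] add [jdf,tvhl] -> 13 lines: vmv nnvwx pbjzj jup jdf tvhl uva hpq mcbx bix qttz xknhc qlc
Hunk 3: at line 8 remove [bix] add [pyf,wwky,djyj] -> 15 lines: vmv nnvwx pbjzj jup jdf tvhl uva hpq mcbx pyf wwky djyj qttz xknhc qlc
Hunk 4: at line 1 remove [nnvwx,pbjzj] add [gqrxt,jyxh,eem] -> 16 lines: vmv gqrxt jyxh eem jup jdf tvhl uva hpq mcbx pyf wwky djyj qttz xknhc qlc
Hunk 5: at line 2 remove [eem,jup] add [fmqbr,fpwke] -> 16 lines: vmv gqrxt jyxh fmqbr fpwke jdf tvhl uva hpq mcbx pyf wwky djyj qttz xknhc qlc
Hunk 6: at line 9 remove [pyf,wwky] add [rmd] -> 15 lines: vmv gqrxt jyxh fmqbr fpwke jdf tvhl uva hpq mcbx rmd djyj qttz xknhc qlc
Final line 13: qttz

Answer: qttz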